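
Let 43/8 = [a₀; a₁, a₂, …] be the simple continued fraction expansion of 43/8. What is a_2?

43 = 5·8 + 3, so a_0 = 5
8 = 2·3 + 2, so a_1 = 2
3 = 1·2 + 1, so a_2 = 1

1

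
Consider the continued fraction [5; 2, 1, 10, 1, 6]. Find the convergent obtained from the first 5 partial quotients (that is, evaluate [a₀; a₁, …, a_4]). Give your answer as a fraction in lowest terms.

187/35

Start with 1.
10 + 1/(1/1) = 10 + 1/1 = 11/1
1 + 1/(11/1) = 1 + 1/11 = 12/11
2 + 1/(12/11) = 2 + 11/12 = 35/12
5 + 1/(35/12) = 5 + 12/35 = 187/35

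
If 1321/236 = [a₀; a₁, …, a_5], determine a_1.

1

1321 = 5·236 + 141, so a_0 = 5
236 = 1·141 + 95, so a_1 = 1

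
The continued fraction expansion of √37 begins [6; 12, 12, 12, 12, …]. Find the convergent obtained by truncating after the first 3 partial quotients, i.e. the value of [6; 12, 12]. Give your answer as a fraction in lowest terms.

Collapse the nested fraction from the inside out:
Start with 12.
12 + 1/(12/1) = 12 + 1/12 = 145/12
6 + 1/(145/12) = 6 + 12/145 = 882/145

882/145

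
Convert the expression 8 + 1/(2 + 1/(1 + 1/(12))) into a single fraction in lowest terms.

317/38

Start with 12.
1 + 1/(12/1) = 1 + 1/12 = 13/12
2 + 1/(13/12) = 2 + 12/13 = 38/13
8 + 1/(38/13) = 8 + 13/38 = 317/38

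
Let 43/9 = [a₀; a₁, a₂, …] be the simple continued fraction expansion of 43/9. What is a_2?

Run the Euclidean algorithm, recording each quotient:
43 ÷ 9 → quotient 4, remainder 7
9 ÷ 7 → quotient 1, remainder 2
7 ÷ 2 → quotient 3, remainder 1

3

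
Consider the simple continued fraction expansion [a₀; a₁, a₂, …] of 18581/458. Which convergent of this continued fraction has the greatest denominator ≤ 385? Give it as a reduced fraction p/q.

3773/93

a_0 = 40: 40/1  (≤ bound)
a_1 = 1: 41/1  (≤ bound)
a_2 = 1: 81/2  (≤ bound)
a_3 = 3: 284/7  (≤ bound)
a_4 = 12: 3489/86  (≤ bound)
a_5 = 1: 3773/93  (≤ bound)
a_6 = 4: 18581/458  (> 385, stop)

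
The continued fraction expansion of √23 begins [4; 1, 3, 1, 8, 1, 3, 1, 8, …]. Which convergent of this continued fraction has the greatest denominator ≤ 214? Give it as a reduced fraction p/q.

916/191

List convergents until the denominator exceeds the bound:
a_0 = 4: 4/1  (≤ bound)
a_1 = 1: 5/1  (≤ bound)
a_2 = 3: 19/4  (≤ bound)
a_3 = 1: 24/5  (≤ bound)
a_4 = 8: 211/44  (≤ bound)
a_5 = 1: 235/49  (≤ bound)
a_6 = 3: 916/191  (≤ bound)
a_7 = 1: 1151/240  (> 214, stop)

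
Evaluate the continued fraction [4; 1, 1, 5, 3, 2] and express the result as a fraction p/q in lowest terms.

Work from the innermost term outward:
Start with 2.
3 + 1/(2/1) = 3 + 1/2 = 7/2
5 + 1/(7/2) = 5 + 2/7 = 37/7
1 + 1/(37/7) = 1 + 7/37 = 44/37
1 + 1/(44/37) = 1 + 37/44 = 81/44
4 + 1/(81/44) = 4 + 44/81 = 368/81

368/81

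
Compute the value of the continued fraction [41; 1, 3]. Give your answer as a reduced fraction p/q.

167/4

Work from the innermost term outward:
Start with 3.
1 + 1/(3/1) = 1 + 1/3 = 4/3
41 + 1/(4/3) = 41 + 3/4 = 167/4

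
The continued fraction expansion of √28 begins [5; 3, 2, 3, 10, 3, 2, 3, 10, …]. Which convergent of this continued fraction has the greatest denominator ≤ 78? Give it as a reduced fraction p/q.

a_0 = 5: 5/1  (≤ bound)
a_1 = 3: 16/3  (≤ bound)
a_2 = 2: 37/7  (≤ bound)
a_3 = 3: 127/24  (≤ bound)
a_4 = 10: 1307/247  (> 78, stop)

127/24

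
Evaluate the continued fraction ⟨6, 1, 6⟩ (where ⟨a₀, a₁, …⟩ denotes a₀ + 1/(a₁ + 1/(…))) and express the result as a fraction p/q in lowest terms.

48/7

a_0 = 6: 6/1
a_1 = 1: 7/1
a_2 = 6: 48/7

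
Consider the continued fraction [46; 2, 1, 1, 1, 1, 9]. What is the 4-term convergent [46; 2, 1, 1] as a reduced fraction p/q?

Start with 1.
1 + 1/(1/1) = 1 + 1/1 = 2/1
2 + 1/(2/1) = 2 + 1/2 = 5/2
46 + 1/(5/2) = 46 + 2/5 = 232/5

232/5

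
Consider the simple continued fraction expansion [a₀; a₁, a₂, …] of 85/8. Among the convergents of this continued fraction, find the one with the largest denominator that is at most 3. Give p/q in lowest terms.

32/3

List convergents until the denominator exceeds the bound:
a_0 = 10: 10/1  (≤ bound)
a_1 = 1: 11/1  (≤ bound)
a_2 = 1: 21/2  (≤ bound)
a_3 = 1: 32/3  (≤ bound)
a_4 = 2: 85/8  (> 3, stop)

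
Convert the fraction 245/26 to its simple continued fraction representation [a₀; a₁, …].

[9; 2, 2, 1, 3]

245 ÷ 26 → quotient 9, remainder 11
26 ÷ 11 → quotient 2, remainder 4
11 ÷ 4 → quotient 2, remainder 3
4 ÷ 3 → quotient 1, remainder 1
3 ÷ 1 → quotient 3, remainder 0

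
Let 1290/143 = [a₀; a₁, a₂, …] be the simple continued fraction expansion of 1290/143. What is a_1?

Apply division with remainder until the remainder is 0:
⌊1290/143⌋ = 9, remainder 3
⌊143/3⌋ = 47, remainder 2

47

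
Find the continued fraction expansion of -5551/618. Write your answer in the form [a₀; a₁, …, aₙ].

-5551 ÷ 618 → quotient -9, remainder 11
618 ÷ 11 → quotient 56, remainder 2
11 ÷ 2 → quotient 5, remainder 1
2 ÷ 1 → quotient 2, remainder 0

[-9; 56, 5, 2]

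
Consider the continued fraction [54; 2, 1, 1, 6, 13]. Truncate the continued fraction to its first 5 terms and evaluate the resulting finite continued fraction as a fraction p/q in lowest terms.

Build up convergents one term at a time:
a_0 = 54: 54/1
a_1 = 2: 109/2
a_2 = 1: 163/3
a_3 = 1: 272/5
a_4 = 6: 1795/33

1795/33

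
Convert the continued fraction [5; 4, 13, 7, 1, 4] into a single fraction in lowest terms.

10947/2087

a_0 = 5: 5/1
a_1 = 4: 21/4
a_2 = 13: 278/53
a_3 = 7: 1967/375
a_4 = 1: 2245/428
a_5 = 4: 10947/2087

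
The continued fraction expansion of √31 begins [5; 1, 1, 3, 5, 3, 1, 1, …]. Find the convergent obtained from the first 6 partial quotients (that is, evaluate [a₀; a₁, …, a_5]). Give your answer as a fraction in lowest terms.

657/118

Work from the innermost term outward:
Start with 3.
5 + 1/(3/1) = 5 + 1/3 = 16/3
3 + 1/(16/3) = 3 + 3/16 = 51/16
1 + 1/(51/16) = 1 + 16/51 = 67/51
1 + 1/(67/51) = 1 + 51/67 = 118/67
5 + 1/(118/67) = 5 + 67/118 = 657/118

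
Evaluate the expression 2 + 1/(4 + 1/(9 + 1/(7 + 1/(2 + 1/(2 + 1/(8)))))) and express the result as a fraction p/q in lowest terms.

26191/11675

Use the convergent recurrence hₖ = aₖ·hₖ₋₁ + hₖ₋₂ (and likewise for the denominators kₖ):
a_0 = 2: 2/1
a_1 = 4: 9/4
a_2 = 9: 83/37
a_3 = 7: 590/263
a_4 = 2: 1263/563
a_5 = 2: 3116/1389
a_6 = 8: 26191/11675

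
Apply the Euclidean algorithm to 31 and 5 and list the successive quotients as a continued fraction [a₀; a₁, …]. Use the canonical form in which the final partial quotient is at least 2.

[6; 5]

Repeatedly divide and take the remainder:
⌊31/5⌋ = 6, remainder 1
⌊5/1⌋ = 5, remainder 0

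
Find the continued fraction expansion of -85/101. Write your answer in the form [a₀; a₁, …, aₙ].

[-1; 6, 3, 5]

Apply division with remainder until the remainder is 0:
-85 = -1·101 + 16, so a_0 = -1
101 = 6·16 + 5, so a_1 = 6
16 = 3·5 + 1, so a_2 = 3
5 = 5·1 + 0, so a_3 = 5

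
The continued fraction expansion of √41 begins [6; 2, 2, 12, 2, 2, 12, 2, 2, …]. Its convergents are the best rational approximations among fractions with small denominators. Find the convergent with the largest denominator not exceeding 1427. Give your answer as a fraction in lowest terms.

2049/320

a_0 = 6: 6/1  (≤ bound)
a_1 = 2: 13/2  (≤ bound)
a_2 = 2: 32/5  (≤ bound)
a_3 = 12: 397/62  (≤ bound)
a_4 = 2: 826/129  (≤ bound)
a_5 = 2: 2049/320  (≤ bound)
a_6 = 12: 25414/3969  (> 1427, stop)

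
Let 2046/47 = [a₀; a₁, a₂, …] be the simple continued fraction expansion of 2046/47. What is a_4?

2046 = 43·47 + 25, so a_0 = 43
47 = 1·25 + 22, so a_1 = 1
25 = 1·22 + 3, so a_2 = 1
22 = 7·3 + 1, so a_3 = 7
3 = 3·1 + 0, so a_4 = 3

3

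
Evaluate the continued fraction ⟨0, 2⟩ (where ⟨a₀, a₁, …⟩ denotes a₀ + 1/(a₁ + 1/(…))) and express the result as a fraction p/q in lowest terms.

1/2

a_0 = 0: 0/1
a_1 = 2: 1/2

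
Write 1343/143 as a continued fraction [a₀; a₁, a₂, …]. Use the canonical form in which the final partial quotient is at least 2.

⌊1343/143⌋ = 9, remainder 56
⌊143/56⌋ = 2, remainder 31
⌊56/31⌋ = 1, remainder 25
⌊31/25⌋ = 1, remainder 6
⌊25/6⌋ = 4, remainder 1
⌊6/1⌋ = 6, remainder 0

[9; 2, 1, 1, 4, 6]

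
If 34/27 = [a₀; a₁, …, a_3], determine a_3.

Repeatedly divide and take the remainder:
34 = 1·27 + 7, so a_0 = 1
27 = 3·7 + 6, so a_1 = 3
7 = 1·6 + 1, so a_2 = 1
6 = 6·1 + 0, so a_3 = 6

6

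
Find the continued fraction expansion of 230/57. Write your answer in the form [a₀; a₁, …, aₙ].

Repeatedly divide and take the remainder:
230 = 4·57 + 2, so a_0 = 4
57 = 28·2 + 1, so a_1 = 28
2 = 2·1 + 0, so a_2 = 2

[4; 28, 2]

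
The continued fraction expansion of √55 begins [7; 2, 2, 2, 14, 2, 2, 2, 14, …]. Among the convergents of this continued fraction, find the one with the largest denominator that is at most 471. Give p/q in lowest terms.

2655/358

a_0 = 7: 7/1  (≤ bound)
a_1 = 2: 15/2  (≤ bound)
a_2 = 2: 37/5  (≤ bound)
a_3 = 2: 89/12  (≤ bound)
a_4 = 14: 1283/173  (≤ bound)
a_5 = 2: 2655/358  (≤ bound)
a_6 = 2: 6593/889  (> 471, stop)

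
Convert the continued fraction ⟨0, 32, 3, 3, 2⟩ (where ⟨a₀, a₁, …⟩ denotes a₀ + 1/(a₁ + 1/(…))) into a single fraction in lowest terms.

23/743

Build up convergents one term at a time:
a_0 = 0: 0/1
a_1 = 32: 1/32
a_2 = 3: 3/97
a_3 = 3: 10/323
a_4 = 2: 23/743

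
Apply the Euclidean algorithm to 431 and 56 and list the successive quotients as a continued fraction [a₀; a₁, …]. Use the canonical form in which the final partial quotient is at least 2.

431 = 7·56 + 39, so a_0 = 7
56 = 1·39 + 17, so a_1 = 1
39 = 2·17 + 5, so a_2 = 2
17 = 3·5 + 2, so a_3 = 3
5 = 2·2 + 1, so a_4 = 2
2 = 2·1 + 0, so a_5 = 2

[7; 1, 2, 3, 2, 2]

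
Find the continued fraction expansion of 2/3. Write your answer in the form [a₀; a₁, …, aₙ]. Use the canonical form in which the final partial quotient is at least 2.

⌊2/3⌋ = 0, remainder 2
⌊3/2⌋ = 1, remainder 1
⌊2/1⌋ = 2, remainder 0

[0; 1, 2]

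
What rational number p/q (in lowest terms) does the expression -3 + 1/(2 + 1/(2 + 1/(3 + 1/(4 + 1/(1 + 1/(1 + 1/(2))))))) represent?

Use the convergent recurrence hₖ = aₖ·hₖ₋₁ + hₖ₋₂ (and likewise for the denominators kₖ):
a_0 = -3: -3/1
a_1 = 2: -5/2
a_2 = 2: -13/5
a_3 = 3: -44/17
a_4 = 4: -189/73
a_5 = 1: -233/90
a_6 = 1: -422/163
a_7 = 2: -1077/416

-1077/416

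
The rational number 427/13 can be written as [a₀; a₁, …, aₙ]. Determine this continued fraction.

⌊427/13⌋ = 32, remainder 11
⌊13/11⌋ = 1, remainder 2
⌊11/2⌋ = 5, remainder 1
⌊2/1⌋ = 2, remainder 0

[32; 1, 5, 2]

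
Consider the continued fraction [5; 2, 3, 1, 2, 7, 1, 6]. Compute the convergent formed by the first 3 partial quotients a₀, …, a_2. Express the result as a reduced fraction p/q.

38/7

a_0 = 5: 5/1
a_1 = 2: 11/2
a_2 = 3: 38/7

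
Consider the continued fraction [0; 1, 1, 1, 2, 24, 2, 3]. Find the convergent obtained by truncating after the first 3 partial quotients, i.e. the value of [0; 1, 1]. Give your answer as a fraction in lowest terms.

1/2

a_0 = 0: 0/1
a_1 = 1: 1/1
a_2 = 1: 1/2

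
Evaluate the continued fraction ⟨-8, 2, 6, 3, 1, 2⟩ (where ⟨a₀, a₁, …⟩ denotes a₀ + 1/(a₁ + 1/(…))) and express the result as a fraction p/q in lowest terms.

Compute successive convergents:
a_0 = -8: -8/1
a_1 = 2: -15/2
a_2 = 6: -98/13
a_3 = 3: -309/41
a_4 = 1: -407/54
a_5 = 2: -1123/149

-1123/149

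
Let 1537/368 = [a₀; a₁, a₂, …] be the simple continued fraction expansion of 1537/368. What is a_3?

Repeatedly divide and take the remainder:
1537 ÷ 368 → quotient 4, remainder 65
368 ÷ 65 → quotient 5, remainder 43
65 ÷ 43 → quotient 1, remainder 22
43 ÷ 22 → quotient 1, remainder 21

1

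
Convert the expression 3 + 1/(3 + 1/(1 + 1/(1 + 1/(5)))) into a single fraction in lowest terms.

a_0 = 3: 3/1
a_1 = 3: 10/3
a_2 = 1: 13/4
a_3 = 1: 23/7
a_4 = 5: 128/39

128/39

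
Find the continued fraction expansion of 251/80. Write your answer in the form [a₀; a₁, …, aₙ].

[3; 7, 3, 1, 2]

⌊251/80⌋ = 3, remainder 11
⌊80/11⌋ = 7, remainder 3
⌊11/3⌋ = 3, remainder 2
⌊3/2⌋ = 1, remainder 1
⌊2/1⌋ = 2, remainder 0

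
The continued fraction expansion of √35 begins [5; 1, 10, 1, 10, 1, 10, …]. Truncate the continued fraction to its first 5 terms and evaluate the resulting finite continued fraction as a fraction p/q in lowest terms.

a_0 = 5: 5/1
a_1 = 1: 6/1
a_2 = 10: 65/11
a_3 = 1: 71/12
a_4 = 10: 775/131

775/131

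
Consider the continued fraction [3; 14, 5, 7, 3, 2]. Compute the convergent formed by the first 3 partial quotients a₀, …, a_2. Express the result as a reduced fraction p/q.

Work from the innermost term outward:
Start with 5.
14 + 1/(5/1) = 14 + 1/5 = 71/5
3 + 1/(71/5) = 3 + 5/71 = 218/71

218/71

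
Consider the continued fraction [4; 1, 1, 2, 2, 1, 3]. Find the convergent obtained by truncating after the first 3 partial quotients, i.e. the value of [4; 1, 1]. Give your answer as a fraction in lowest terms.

9/2

a_0 = 4: 4/1
a_1 = 1: 5/1
a_2 = 1: 9/2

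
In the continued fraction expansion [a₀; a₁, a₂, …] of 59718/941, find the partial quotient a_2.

⌊59718/941⌋ = 63, remainder 435
⌊941/435⌋ = 2, remainder 71
⌊435/71⌋ = 6, remainder 9

6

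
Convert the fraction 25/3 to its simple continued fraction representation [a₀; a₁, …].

Repeatedly divide and take the remainder:
25 ÷ 3 → quotient 8, remainder 1
3 ÷ 1 → quotient 3, remainder 0

[8; 3]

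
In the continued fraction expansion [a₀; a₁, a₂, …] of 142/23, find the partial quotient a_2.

1

Repeatedly divide and take the remainder:
142 = 6·23 + 4, so a_0 = 6
23 = 5·4 + 3, so a_1 = 5
4 = 1·3 + 1, so a_2 = 1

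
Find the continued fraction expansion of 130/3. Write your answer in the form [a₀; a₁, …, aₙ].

[43; 3]

130 = 43·3 + 1, so a_0 = 43
3 = 3·1 + 0, so a_1 = 3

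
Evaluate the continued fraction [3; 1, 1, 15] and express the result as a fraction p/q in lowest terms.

a_0 = 3: 3/1
a_1 = 1: 4/1
a_2 = 1: 7/2
a_3 = 15: 109/31

109/31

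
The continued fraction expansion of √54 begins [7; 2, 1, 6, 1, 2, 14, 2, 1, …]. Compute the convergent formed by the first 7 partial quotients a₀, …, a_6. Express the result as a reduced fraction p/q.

a_0 = 7: 7/1
a_1 = 2: 15/2
a_2 = 1: 22/3
a_3 = 6: 147/20
a_4 = 1: 169/23
a_5 = 2: 485/66
a_6 = 14: 6959/947

6959/947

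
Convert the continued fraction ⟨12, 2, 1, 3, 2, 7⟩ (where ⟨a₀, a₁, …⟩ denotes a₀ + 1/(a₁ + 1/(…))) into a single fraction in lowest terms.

Start with 7.
2 + 1/(7/1) = 2 + 1/7 = 15/7
3 + 1/(15/7) = 3 + 7/15 = 52/15
1 + 1/(52/15) = 1 + 15/52 = 67/52
2 + 1/(67/52) = 2 + 52/67 = 186/67
12 + 1/(186/67) = 12 + 67/186 = 2299/186

2299/186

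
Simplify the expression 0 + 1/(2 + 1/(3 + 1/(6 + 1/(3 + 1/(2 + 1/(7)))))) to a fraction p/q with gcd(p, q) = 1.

1033/2393

a_0 = 0: 0/1
a_1 = 2: 1/2
a_2 = 3: 3/7
a_3 = 6: 19/44
a_4 = 3: 60/139
a_5 = 2: 139/322
a_6 = 7: 1033/2393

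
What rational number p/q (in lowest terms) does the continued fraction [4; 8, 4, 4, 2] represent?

Build up convergents one term at a time:
a_0 = 4: 4/1
a_1 = 8: 33/8
a_2 = 4: 136/33
a_3 = 4: 577/140
a_4 = 2: 1290/313

1290/313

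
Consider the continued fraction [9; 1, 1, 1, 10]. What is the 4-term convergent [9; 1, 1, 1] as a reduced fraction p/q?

29/3

Build up convergents one term at a time:
a_0 = 9: 9/1
a_1 = 1: 10/1
a_2 = 1: 19/2
a_3 = 1: 29/3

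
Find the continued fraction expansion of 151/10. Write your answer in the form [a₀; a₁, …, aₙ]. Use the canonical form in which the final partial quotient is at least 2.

Repeatedly divide and take the remainder:
⌊151/10⌋ = 15, remainder 1
⌊10/1⌋ = 10, remainder 0

[15; 10]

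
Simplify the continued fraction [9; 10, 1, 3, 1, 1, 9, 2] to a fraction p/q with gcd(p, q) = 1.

17740/1951

Compute successive convergents:
a_0 = 9: 9/1
a_1 = 10: 91/10
a_2 = 1: 100/11
a_3 = 3: 391/43
a_4 = 1: 491/54
a_5 = 1: 882/97
a_6 = 9: 8429/927
a_7 = 2: 17740/1951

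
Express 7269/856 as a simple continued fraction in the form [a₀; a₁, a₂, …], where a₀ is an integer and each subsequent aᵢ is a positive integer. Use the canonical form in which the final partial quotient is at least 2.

[8; 2, 30, 14]

Repeatedly divide and take the remainder:
7269 ÷ 856 → quotient 8, remainder 421
856 ÷ 421 → quotient 2, remainder 14
421 ÷ 14 → quotient 30, remainder 1
14 ÷ 1 → quotient 14, remainder 0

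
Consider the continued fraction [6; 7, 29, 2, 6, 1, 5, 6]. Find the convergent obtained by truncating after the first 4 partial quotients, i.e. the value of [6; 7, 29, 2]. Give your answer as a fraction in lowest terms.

2549/415

a_0 = 6: 6/1
a_1 = 7: 43/7
a_2 = 29: 1253/204
a_3 = 2: 2549/415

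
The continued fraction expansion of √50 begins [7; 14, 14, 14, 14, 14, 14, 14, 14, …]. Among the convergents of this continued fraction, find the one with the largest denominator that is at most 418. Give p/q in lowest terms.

1393/197

List convergents until the denominator exceeds the bound:
a_0 = 7: 7/1  (≤ bound)
a_1 = 14: 99/14  (≤ bound)
a_2 = 14: 1393/197  (≤ bound)
a_3 = 14: 19601/2772  (> 418, stop)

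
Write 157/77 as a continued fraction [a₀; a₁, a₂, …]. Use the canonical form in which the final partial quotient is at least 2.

157 = 2·77 + 3, so a_0 = 2
77 = 25·3 + 2, so a_1 = 25
3 = 1·2 + 1, so a_2 = 1
2 = 2·1 + 0, so a_3 = 2

[2; 25, 1, 2]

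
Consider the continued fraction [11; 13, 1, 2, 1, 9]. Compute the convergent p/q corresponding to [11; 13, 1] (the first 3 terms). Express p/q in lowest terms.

155/14

a_0 = 11: 11/1
a_1 = 13: 144/13
a_2 = 1: 155/14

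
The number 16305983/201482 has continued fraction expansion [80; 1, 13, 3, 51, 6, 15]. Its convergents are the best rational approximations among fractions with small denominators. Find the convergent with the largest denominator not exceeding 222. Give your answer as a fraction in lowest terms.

3480/43

List convergents until the denominator exceeds the bound:
a_0 = 80: 80/1  (≤ bound)
a_1 = 1: 81/1  (≤ bound)
a_2 = 13: 1133/14  (≤ bound)
a_3 = 3: 3480/43  (≤ bound)
a_4 = 51: 178613/2207  (> 222, stop)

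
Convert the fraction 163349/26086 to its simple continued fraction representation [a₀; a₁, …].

Apply division with remainder until the remainder is 0:
⌊163349/26086⌋ = 6, remainder 6833
⌊26086/6833⌋ = 3, remainder 5587
⌊6833/5587⌋ = 1, remainder 1246
⌊5587/1246⌋ = 4, remainder 603
⌊1246/603⌋ = 2, remainder 40
⌊603/40⌋ = 15, remainder 3
⌊40/3⌋ = 13, remainder 1
⌊3/1⌋ = 3, remainder 0

[6; 3, 1, 4, 2, 15, 13, 3]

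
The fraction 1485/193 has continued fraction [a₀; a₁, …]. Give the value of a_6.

Run the Euclidean algorithm, recording each quotient:
1485 = 7·193 + 134, so a_0 = 7
193 = 1·134 + 59, so a_1 = 1
134 = 2·59 + 16, so a_2 = 2
59 = 3·16 + 11, so a_3 = 3
16 = 1·11 + 5, so a_4 = 1
11 = 2·5 + 1, so a_5 = 2
5 = 5·1 + 0, so a_6 = 5

5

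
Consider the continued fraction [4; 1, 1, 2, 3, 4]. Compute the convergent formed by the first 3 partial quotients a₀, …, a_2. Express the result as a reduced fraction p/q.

a_0 = 4: 4/1
a_1 = 1: 5/1
a_2 = 1: 9/2

9/2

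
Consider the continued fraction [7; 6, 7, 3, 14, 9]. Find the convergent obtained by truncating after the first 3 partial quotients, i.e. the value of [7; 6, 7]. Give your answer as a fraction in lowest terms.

308/43

Start with 7.
6 + 1/(7/1) = 6 + 1/7 = 43/7
7 + 1/(43/7) = 7 + 7/43 = 308/43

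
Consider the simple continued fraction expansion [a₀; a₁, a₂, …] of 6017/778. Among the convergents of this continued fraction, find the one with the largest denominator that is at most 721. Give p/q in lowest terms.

843/109

a_0 = 7: 7/1  (≤ bound)
a_1 = 1: 8/1  (≤ bound)
a_2 = 2: 23/3  (≤ bound)
a_3 = 1: 31/4  (≤ bound)
a_4 = 3: 116/15  (≤ bound)
a_5 = 7: 843/109  (≤ bound)
a_6 = 7: 6017/778  (> 721, stop)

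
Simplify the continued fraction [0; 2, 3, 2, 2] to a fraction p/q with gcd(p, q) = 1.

17/39

a_0 = 0: 0/1
a_1 = 2: 1/2
a_2 = 3: 3/7
a_3 = 2: 7/16
a_4 = 2: 17/39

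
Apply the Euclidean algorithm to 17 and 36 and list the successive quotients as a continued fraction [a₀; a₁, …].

[0; 2, 8, 2]

⌊17/36⌋ = 0, remainder 17
⌊36/17⌋ = 2, remainder 2
⌊17/2⌋ = 8, remainder 1
⌊2/1⌋ = 2, remainder 0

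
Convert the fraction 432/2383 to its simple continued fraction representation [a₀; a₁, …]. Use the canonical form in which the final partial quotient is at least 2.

[0; 5, 1, 1, 14, 1, 13]

Apply division with remainder until the remainder is 0:
432 = 0·2383 + 432, so a_0 = 0
2383 = 5·432 + 223, so a_1 = 5
432 = 1·223 + 209, so a_2 = 1
223 = 1·209 + 14, so a_3 = 1
209 = 14·14 + 13, so a_4 = 14
14 = 1·13 + 1, so a_5 = 1
13 = 13·1 + 0, so a_6 = 13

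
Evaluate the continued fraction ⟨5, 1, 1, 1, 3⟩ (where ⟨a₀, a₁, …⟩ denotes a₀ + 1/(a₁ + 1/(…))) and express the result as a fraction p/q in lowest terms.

62/11

Start with 3.
1 + 1/(3/1) = 1 + 1/3 = 4/3
1 + 1/(4/3) = 1 + 3/4 = 7/4
1 + 1/(7/4) = 1 + 4/7 = 11/7
5 + 1/(11/7) = 5 + 7/11 = 62/11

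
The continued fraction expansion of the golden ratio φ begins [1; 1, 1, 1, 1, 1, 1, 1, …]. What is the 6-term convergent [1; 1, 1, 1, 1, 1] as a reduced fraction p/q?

13/8

Collapse the nested fraction from the inside out:
Start with 1.
1 + 1/(1/1) = 1 + 1/1 = 2/1
1 + 1/(2/1) = 1 + 1/2 = 3/2
1 + 1/(3/2) = 1 + 2/3 = 5/3
1 + 1/(5/3) = 1 + 3/5 = 8/5
1 + 1/(8/5) = 1 + 5/8 = 13/8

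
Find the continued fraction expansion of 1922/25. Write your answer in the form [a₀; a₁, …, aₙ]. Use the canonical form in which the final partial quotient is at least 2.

1922 = 76·25 + 22, so a_0 = 76
25 = 1·22 + 3, so a_1 = 1
22 = 7·3 + 1, so a_2 = 7
3 = 3·1 + 0, so a_3 = 3

[76; 1, 7, 3]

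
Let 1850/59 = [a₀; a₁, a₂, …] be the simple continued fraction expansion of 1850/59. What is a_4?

1850 ÷ 59 → quotient 31, remainder 21
59 ÷ 21 → quotient 2, remainder 17
21 ÷ 17 → quotient 1, remainder 4
17 ÷ 4 → quotient 4, remainder 1
4 ÷ 1 → quotient 4, remainder 0

4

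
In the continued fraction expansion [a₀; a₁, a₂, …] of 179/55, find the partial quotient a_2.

Repeatedly divide and take the remainder:
179 = 3·55 + 14, so a_0 = 3
55 = 3·14 + 13, so a_1 = 3
14 = 1·13 + 1, so a_2 = 1

1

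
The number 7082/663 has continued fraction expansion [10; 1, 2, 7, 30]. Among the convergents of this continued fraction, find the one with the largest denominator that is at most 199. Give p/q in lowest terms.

235/22

a_0 = 10: 10/1  (≤ bound)
a_1 = 1: 11/1  (≤ bound)
a_2 = 2: 32/3  (≤ bound)
a_3 = 7: 235/22  (≤ bound)
a_4 = 30: 7082/663  (> 199, stop)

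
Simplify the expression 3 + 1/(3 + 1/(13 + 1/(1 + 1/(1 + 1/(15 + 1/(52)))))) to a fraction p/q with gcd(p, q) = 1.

a_0 = 3: 3/1
a_1 = 3: 10/3
a_2 = 13: 133/40
a_3 = 1: 143/43
a_4 = 1: 276/83
a_5 = 15: 4283/1288
a_6 = 52: 222992/67059

222992/67059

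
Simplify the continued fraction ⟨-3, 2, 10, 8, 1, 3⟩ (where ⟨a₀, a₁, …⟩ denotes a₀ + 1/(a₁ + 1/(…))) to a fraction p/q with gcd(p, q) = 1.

-1875/743

a_0 = -3: -3/1
a_1 = 2: -5/2
a_2 = 10: -53/21
a_3 = 8: -429/170
a_4 = 1: -482/191
a_5 = 3: -1875/743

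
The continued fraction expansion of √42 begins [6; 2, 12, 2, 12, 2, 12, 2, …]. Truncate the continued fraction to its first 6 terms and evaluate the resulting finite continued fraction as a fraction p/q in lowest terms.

Collapse the nested fraction from the inside out:
Start with 2.
12 + 1/(2/1) = 12 + 1/2 = 25/2
2 + 1/(25/2) = 2 + 2/25 = 52/25
12 + 1/(52/25) = 12 + 25/52 = 649/52
2 + 1/(649/52) = 2 + 52/649 = 1350/649
6 + 1/(1350/649) = 6 + 649/1350 = 8749/1350

8749/1350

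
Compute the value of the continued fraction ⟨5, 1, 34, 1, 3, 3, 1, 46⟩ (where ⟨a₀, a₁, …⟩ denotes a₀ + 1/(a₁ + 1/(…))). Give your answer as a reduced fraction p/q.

Work from the innermost term outward:
Start with 46.
1 + 1/(46/1) = 1 + 1/46 = 47/46
3 + 1/(47/46) = 3 + 46/47 = 187/47
3 + 1/(187/47) = 3 + 47/187 = 608/187
1 + 1/(608/187) = 1 + 187/608 = 795/608
34 + 1/(795/608) = 34 + 608/795 = 27638/795
1 + 1/(27638/795) = 1 + 795/27638 = 28433/27638
5 + 1/(28433/27638) = 5 + 27638/28433 = 169803/28433

169803/28433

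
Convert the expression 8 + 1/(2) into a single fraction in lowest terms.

Start with 2.
8 + 1/(2/1) = 8 + 1/2 = 17/2

17/2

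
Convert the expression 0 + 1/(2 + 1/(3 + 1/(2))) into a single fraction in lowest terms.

a_0 = 0: 0/1
a_1 = 2: 1/2
a_2 = 3: 3/7
a_3 = 2: 7/16

7/16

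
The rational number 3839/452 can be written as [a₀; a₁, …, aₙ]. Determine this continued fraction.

[8; 2, 37, 6]

Repeatedly divide and take the remainder:
3839 = 8·452 + 223, so a_0 = 8
452 = 2·223 + 6, so a_1 = 2
223 = 37·6 + 1, so a_2 = 37
6 = 6·1 + 0, so a_3 = 6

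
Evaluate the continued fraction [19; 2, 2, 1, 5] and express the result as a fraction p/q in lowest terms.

777/40

a_0 = 19: 19/1
a_1 = 2: 39/2
a_2 = 2: 97/5
a_3 = 1: 136/7
a_4 = 5: 777/40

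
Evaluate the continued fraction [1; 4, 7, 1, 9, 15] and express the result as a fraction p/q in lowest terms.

Build up convergents one term at a time:
a_0 = 1: 1/1
a_1 = 4: 5/4
a_2 = 7: 36/29
a_3 = 1: 41/33
a_4 = 9: 405/326
a_5 = 15: 6116/4923

6116/4923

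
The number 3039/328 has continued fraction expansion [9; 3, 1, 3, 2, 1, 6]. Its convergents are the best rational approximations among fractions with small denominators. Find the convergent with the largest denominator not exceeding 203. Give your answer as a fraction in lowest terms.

454/49

a_0 = 9: 9/1  (≤ bound)
a_1 = 3: 28/3  (≤ bound)
a_2 = 1: 37/4  (≤ bound)
a_3 = 3: 139/15  (≤ bound)
a_4 = 2: 315/34  (≤ bound)
a_5 = 1: 454/49  (≤ bound)
a_6 = 6: 3039/328  (> 203, stop)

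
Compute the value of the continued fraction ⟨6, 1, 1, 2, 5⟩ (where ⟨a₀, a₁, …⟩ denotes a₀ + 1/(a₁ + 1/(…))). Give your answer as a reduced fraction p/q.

Start with 5.
2 + 1/(5/1) = 2 + 1/5 = 11/5
1 + 1/(11/5) = 1 + 5/11 = 16/11
1 + 1/(16/11) = 1 + 11/16 = 27/16
6 + 1/(27/16) = 6 + 16/27 = 178/27

178/27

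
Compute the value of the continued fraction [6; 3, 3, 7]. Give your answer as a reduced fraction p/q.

460/73

a_0 = 6: 6/1
a_1 = 3: 19/3
a_2 = 3: 63/10
a_3 = 7: 460/73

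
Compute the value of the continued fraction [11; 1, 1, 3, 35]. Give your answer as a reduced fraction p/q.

a_0 = 11: 11/1
a_1 = 1: 12/1
a_2 = 1: 23/2
a_3 = 3: 81/7
a_4 = 35: 2858/247

2858/247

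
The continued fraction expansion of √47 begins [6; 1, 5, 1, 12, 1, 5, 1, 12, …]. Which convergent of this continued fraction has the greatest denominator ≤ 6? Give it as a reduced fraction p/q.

a_0 = 6: 6/1  (≤ bound)
a_1 = 1: 7/1  (≤ bound)
a_2 = 5: 41/6  (≤ bound)
a_3 = 1: 48/7  (> 6, stop)

41/6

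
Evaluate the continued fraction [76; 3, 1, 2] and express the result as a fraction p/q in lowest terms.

839/11

a_0 = 76: 76/1
a_1 = 3: 229/3
a_2 = 1: 305/4
a_3 = 2: 839/11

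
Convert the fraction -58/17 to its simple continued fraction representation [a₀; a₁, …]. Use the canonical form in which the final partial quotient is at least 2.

[-4; 1, 1, 2, 3]

Run the Euclidean algorithm, recording each quotient:
-58 ÷ 17 → quotient -4, remainder 10
17 ÷ 10 → quotient 1, remainder 7
10 ÷ 7 → quotient 1, remainder 3
7 ÷ 3 → quotient 2, remainder 1
3 ÷ 1 → quotient 3, remainder 0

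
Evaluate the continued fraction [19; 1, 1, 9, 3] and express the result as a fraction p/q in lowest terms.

Start with 3.
9 + 1/(3/1) = 9 + 1/3 = 28/3
1 + 1/(28/3) = 1 + 3/28 = 31/28
1 + 1/(31/28) = 1 + 28/31 = 59/31
19 + 1/(59/31) = 19 + 31/59 = 1152/59

1152/59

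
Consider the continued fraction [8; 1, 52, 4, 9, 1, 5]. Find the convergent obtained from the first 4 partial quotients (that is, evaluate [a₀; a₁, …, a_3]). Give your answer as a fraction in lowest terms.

1913/213

Use the convergent recurrence hₖ = aₖ·hₖ₋₁ + hₖ₋₂ (and likewise for the denominators kₖ):
a_0 = 8: 8/1
a_1 = 1: 9/1
a_2 = 52: 476/53
a_3 = 4: 1913/213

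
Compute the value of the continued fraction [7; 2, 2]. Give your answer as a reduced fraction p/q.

Start with 2.
2 + 1/(2/1) = 2 + 1/2 = 5/2
7 + 1/(5/2) = 7 + 2/5 = 37/5

37/5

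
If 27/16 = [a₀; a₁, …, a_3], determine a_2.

2

27 ÷ 16 → quotient 1, remainder 11
16 ÷ 11 → quotient 1, remainder 5
11 ÷ 5 → quotient 2, remainder 1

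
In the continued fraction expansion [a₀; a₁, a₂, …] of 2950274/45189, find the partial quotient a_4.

Apply division with remainder until the remainder is 0:
2950274 = 65·45189 + 12989, so a_0 = 65
45189 = 3·12989 + 6222, so a_1 = 3
12989 = 2·6222 + 545, so a_2 = 2
6222 = 11·545 + 227, so a_3 = 11
545 = 2·227 + 91, so a_4 = 2

2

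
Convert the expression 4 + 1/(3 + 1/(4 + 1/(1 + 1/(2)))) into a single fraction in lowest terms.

194/45

Use the convergent recurrence hₖ = aₖ·hₖ₋₁ + hₖ₋₂ (and likewise for the denominators kₖ):
a_0 = 4: 4/1
a_1 = 3: 13/3
a_2 = 4: 56/13
a_3 = 1: 69/16
a_4 = 2: 194/45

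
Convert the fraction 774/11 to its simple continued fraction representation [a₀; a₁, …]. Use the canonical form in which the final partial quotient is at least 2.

[70; 2, 1, 3]

Run the Euclidean algorithm, recording each quotient:
774 ÷ 11 → quotient 70, remainder 4
11 ÷ 4 → quotient 2, remainder 3
4 ÷ 3 → quotient 1, remainder 1
3 ÷ 1 → quotient 3, remainder 0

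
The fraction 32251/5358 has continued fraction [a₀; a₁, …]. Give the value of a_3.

Run the Euclidean algorithm, recording each quotient:
32251 ÷ 5358 → quotient 6, remainder 103
5358 ÷ 103 → quotient 52, remainder 2
103 ÷ 2 → quotient 51, remainder 1
2 ÷ 1 → quotient 2, remainder 0

2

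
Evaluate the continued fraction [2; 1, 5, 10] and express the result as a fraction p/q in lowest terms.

173/61

Start with 10.
5 + 1/(10/1) = 5 + 1/10 = 51/10
1 + 1/(51/10) = 1 + 10/51 = 61/51
2 + 1/(61/51) = 2 + 51/61 = 173/61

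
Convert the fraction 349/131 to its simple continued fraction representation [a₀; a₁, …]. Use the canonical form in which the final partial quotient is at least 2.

[2; 1, 1, 1, 43]

Repeatedly divide and take the remainder:
⌊349/131⌋ = 2, remainder 87
⌊131/87⌋ = 1, remainder 44
⌊87/44⌋ = 1, remainder 43
⌊44/43⌋ = 1, remainder 1
⌊43/1⌋ = 43, remainder 0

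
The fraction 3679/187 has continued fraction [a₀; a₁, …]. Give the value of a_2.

2

⌊3679/187⌋ = 19, remainder 126
⌊187/126⌋ = 1, remainder 61
⌊126/61⌋ = 2, remainder 4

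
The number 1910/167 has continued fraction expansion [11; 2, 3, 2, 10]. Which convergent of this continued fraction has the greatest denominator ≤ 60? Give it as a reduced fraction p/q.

List convergents until the denominator exceeds the bound:
a_0 = 11: 11/1  (≤ bound)
a_1 = 2: 23/2  (≤ bound)
a_2 = 3: 80/7  (≤ bound)
a_3 = 2: 183/16  (≤ bound)
a_4 = 10: 1910/167  (> 60, stop)

183/16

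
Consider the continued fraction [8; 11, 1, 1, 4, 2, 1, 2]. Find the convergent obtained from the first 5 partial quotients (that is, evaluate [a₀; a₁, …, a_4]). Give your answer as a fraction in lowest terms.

841/104

Start with 4.
1 + 1/(4/1) = 1 + 1/4 = 5/4
1 + 1/(5/4) = 1 + 4/5 = 9/5
11 + 1/(9/5) = 11 + 5/9 = 104/9
8 + 1/(104/9) = 8 + 9/104 = 841/104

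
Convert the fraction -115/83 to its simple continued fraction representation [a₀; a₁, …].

Apply division with remainder until the remainder is 0:
-115 = -2·83 + 51, so a_0 = -2
83 = 1·51 + 32, so a_1 = 1
51 = 1·32 + 19, so a_2 = 1
32 = 1·19 + 13, so a_3 = 1
19 = 1·13 + 6, so a_4 = 1
13 = 2·6 + 1, so a_5 = 2
6 = 6·1 + 0, so a_6 = 6

[-2; 1, 1, 1, 1, 2, 6]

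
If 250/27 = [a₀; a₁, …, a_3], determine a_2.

⌊250/27⌋ = 9, remainder 7
⌊27/7⌋ = 3, remainder 6
⌊7/6⌋ = 1, remainder 1

1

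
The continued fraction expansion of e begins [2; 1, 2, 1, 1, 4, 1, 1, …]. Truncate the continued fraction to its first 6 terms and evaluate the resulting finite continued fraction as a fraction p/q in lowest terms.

87/32

Collapse the nested fraction from the inside out:
Start with 4.
1 + 1/(4/1) = 1 + 1/4 = 5/4
1 + 1/(5/4) = 1 + 4/5 = 9/5
2 + 1/(9/5) = 2 + 5/9 = 23/9
1 + 1/(23/9) = 1 + 9/23 = 32/23
2 + 1/(32/23) = 2 + 23/32 = 87/32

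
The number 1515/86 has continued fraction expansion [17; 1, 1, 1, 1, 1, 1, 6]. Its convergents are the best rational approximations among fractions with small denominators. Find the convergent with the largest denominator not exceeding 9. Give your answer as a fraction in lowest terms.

141/8

List convergents until the denominator exceeds the bound:
a_0 = 17: 17/1  (≤ bound)
a_1 = 1: 18/1  (≤ bound)
a_2 = 1: 35/2  (≤ bound)
a_3 = 1: 53/3  (≤ bound)
a_4 = 1: 88/5  (≤ bound)
a_5 = 1: 141/8  (≤ bound)
a_6 = 1: 229/13  (> 9, stop)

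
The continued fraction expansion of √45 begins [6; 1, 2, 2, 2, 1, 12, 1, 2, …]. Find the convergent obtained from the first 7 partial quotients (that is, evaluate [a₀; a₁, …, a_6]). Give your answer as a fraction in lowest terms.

Build up convergents one term at a time:
a_0 = 6: 6/1
a_1 = 1: 7/1
a_2 = 2: 20/3
a_3 = 2: 47/7
a_4 = 2: 114/17
a_5 = 1: 161/24
a_6 = 12: 2046/305

2046/305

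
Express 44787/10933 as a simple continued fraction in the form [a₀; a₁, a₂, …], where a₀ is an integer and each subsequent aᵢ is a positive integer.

Run the Euclidean algorithm, recording each quotient:
⌊44787/10933⌋ = 4, remainder 1055
⌊10933/1055⌋ = 10, remainder 383
⌊1055/383⌋ = 2, remainder 289
⌊383/289⌋ = 1, remainder 94
⌊289/94⌋ = 3, remainder 7
⌊94/7⌋ = 13, remainder 3
⌊7/3⌋ = 2, remainder 1
⌊3/1⌋ = 3, remainder 0

[4; 10, 2, 1, 3, 13, 2, 3]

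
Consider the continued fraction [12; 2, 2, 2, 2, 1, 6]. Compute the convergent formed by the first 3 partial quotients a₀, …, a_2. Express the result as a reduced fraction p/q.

a_0 = 12: 12/1
a_1 = 2: 25/2
a_2 = 2: 62/5

62/5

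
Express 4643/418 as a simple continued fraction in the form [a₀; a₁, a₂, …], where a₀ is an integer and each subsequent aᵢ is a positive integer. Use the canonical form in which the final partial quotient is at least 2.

Repeatedly divide and take the remainder:
4643 = 11·418 + 45, so a_0 = 11
418 = 9·45 + 13, so a_1 = 9
45 = 3·13 + 6, so a_2 = 3
13 = 2·6 + 1, so a_3 = 2
6 = 6·1 + 0, so a_4 = 6

[11; 9, 3, 2, 6]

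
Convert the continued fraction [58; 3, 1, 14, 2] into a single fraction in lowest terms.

Compute successive convergents:
a_0 = 58: 58/1
a_1 = 3: 175/3
a_2 = 1: 233/4
a_3 = 14: 3437/59
a_4 = 2: 7107/122

7107/122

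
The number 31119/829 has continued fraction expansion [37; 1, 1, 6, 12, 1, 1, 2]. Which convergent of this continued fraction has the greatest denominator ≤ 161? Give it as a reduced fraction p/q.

5931/158

List convergents until the denominator exceeds the bound:
a_0 = 37: 37/1  (≤ bound)
a_1 = 1: 38/1  (≤ bound)
a_2 = 1: 75/2  (≤ bound)
a_3 = 6: 488/13  (≤ bound)
a_4 = 12: 5931/158  (≤ bound)
a_5 = 1: 6419/171  (> 161, stop)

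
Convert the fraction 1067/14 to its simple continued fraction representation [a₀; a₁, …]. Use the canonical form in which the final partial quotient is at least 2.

[76; 4, 1, 2]

Repeatedly divide and take the remainder:
1067 = 76·14 + 3, so a_0 = 76
14 = 4·3 + 2, so a_1 = 4
3 = 1·2 + 1, so a_2 = 1
2 = 2·1 + 0, so a_3 = 2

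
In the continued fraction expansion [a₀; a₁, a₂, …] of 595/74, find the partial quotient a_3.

Apply division with remainder until the remainder is 0:
595 = 8·74 + 3, so a_0 = 8
74 = 24·3 + 2, so a_1 = 24
3 = 1·2 + 1, so a_2 = 1
2 = 2·1 + 0, so a_3 = 2

2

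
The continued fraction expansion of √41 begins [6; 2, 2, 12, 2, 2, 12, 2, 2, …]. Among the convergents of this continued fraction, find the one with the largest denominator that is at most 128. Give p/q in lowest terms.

397/62

List convergents until the denominator exceeds the bound:
a_0 = 6: 6/1  (≤ bound)
a_1 = 2: 13/2  (≤ bound)
a_2 = 2: 32/5  (≤ bound)
a_3 = 12: 397/62  (≤ bound)
a_4 = 2: 826/129  (> 128, stop)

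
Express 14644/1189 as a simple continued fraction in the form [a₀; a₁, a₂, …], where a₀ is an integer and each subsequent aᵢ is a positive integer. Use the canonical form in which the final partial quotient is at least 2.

[12; 3, 6, 6, 10]

14644 ÷ 1189 → quotient 12, remainder 376
1189 ÷ 376 → quotient 3, remainder 61
376 ÷ 61 → quotient 6, remainder 10
61 ÷ 10 → quotient 6, remainder 1
10 ÷ 1 → quotient 10, remainder 0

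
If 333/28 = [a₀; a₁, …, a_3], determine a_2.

8

Repeatedly divide and take the remainder:
333 = 11·28 + 25, so a_0 = 11
28 = 1·25 + 3, so a_1 = 1
25 = 8·3 + 1, so a_2 = 8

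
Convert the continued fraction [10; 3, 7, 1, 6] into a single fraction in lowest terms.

Compute successive convergents:
a_0 = 10: 10/1
a_1 = 3: 31/3
a_2 = 7: 227/22
a_3 = 1: 258/25
a_4 = 6: 1775/172

1775/172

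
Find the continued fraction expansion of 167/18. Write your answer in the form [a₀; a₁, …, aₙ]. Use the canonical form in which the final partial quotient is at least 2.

⌊167/18⌋ = 9, remainder 5
⌊18/5⌋ = 3, remainder 3
⌊5/3⌋ = 1, remainder 2
⌊3/2⌋ = 1, remainder 1
⌊2/1⌋ = 2, remainder 0

[9; 3, 1, 1, 2]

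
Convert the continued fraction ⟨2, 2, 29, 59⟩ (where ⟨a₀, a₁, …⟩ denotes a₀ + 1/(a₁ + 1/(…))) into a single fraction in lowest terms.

8678/3483

Work from the innermost term outward:
Start with 59.
29 + 1/(59/1) = 29 + 1/59 = 1712/59
2 + 1/(1712/59) = 2 + 59/1712 = 3483/1712
2 + 1/(3483/1712) = 2 + 1712/3483 = 8678/3483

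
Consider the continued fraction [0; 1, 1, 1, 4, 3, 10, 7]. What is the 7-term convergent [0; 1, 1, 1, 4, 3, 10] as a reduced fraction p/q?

299/464

Start with 10.
3 + 1/(10/1) = 3 + 1/10 = 31/10
4 + 1/(31/10) = 4 + 10/31 = 134/31
1 + 1/(134/31) = 1 + 31/134 = 165/134
1 + 1/(165/134) = 1 + 134/165 = 299/165
1 + 1/(299/165) = 1 + 165/299 = 464/299
0 + 1/(464/299) = 0 + 299/464 = 299/464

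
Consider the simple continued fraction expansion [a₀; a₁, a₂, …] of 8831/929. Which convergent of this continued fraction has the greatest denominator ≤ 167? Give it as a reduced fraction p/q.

808/85

List convergents until the denominator exceeds the bound:
a_0 = 9: 9/1  (≤ bound)
a_1 = 1: 10/1  (≤ bound)
a_2 = 1: 19/2  (≤ bound)
a_3 = 41: 789/83  (≤ bound)
a_4 = 1: 808/85  (≤ bound)
a_5 = 2: 2405/253  (> 167, stop)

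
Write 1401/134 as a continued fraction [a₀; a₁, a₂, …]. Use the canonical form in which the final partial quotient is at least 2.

[10; 2, 5, 12]

Run the Euclidean algorithm, recording each quotient:
⌊1401/134⌋ = 10, remainder 61
⌊134/61⌋ = 2, remainder 12
⌊61/12⌋ = 5, remainder 1
⌊12/1⌋ = 12, remainder 0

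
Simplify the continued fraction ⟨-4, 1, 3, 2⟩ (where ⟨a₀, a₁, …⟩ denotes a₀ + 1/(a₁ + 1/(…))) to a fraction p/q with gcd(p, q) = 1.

Start with 2.
3 + 1/(2/1) = 3 + 1/2 = 7/2
1 + 1/(7/2) = 1 + 2/7 = 9/7
-4 + 1/(9/7) = -4 + 7/9 = -29/9

-29/9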